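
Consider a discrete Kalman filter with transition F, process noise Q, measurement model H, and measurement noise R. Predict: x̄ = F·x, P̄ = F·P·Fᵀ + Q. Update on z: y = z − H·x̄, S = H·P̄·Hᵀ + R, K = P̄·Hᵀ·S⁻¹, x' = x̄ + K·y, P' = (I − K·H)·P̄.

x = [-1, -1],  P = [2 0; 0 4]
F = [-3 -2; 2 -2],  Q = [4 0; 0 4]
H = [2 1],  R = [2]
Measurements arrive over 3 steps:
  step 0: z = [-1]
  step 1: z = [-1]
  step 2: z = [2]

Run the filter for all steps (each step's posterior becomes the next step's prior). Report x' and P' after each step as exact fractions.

step 0: x' = [5/9, -2], P' = [562/99 -116/11; -116/11 236/11]
step 1: x' = [12089/18761, -41872/18761], P' = [94858/18761 -183836/18761; -183836/18761 393236/18761]
step 2: x' = [420047/403491, -44218/1210473], P' = [1897418/403491 -10975348/1210473; -10975348/1210473 70622444/3631419]

step 0: x̄ = F·x = [5, 0]
step 0: P̄ = F·P·Fᵀ + Q = [38 4; 4 28]
step 0: y = z − H·x̄ = [-11]
step 0: S = H·P̄·Hᵀ + R = [198]
step 0: K = P̄·Hᵀ·S⁻¹ = [40/99; 2/11]
step 0: x' = x̄ + K·y = [5/9, -2]
step 0: P' = (I − K·H)·P̄ = [562/99 -116/11; -116/11 236/11]
step 1: x̄ = F·x = [7/3, 46/9]
step 1: P̄ = F·P·Fᵀ + Q = [158/11 92/3; 92/3 1772/9]
step 1: y = z − H·x̄ = [-97/9]
step 1: S = H·P̄·Hᵀ + R = [37522/99]
step 1: K = P̄·Hᵀ·S⁻¹ = [2940/18761; 12782/18761]
step 1: x' = x̄ + K·y = [12089/18761, -41872/18761]
step 1: P' = (I − K·H)·P̄ = [94858/18761 -183836/18761; -183836/18761 393236/18761]
step 2: x̄ = F·x = [47477/18761, 107922/18761]
step 2: P̄ = F·P·Fᵀ + Q = [295678/18761 636124/18761; 636124/18761 3498108/18761]
step 2: y = z − H·x̄ = [-165354/18761]
step 2: S = H·P̄·Hᵀ + R = [7262838/18761]
step 2: K = P̄·Hᵀ·S⁻¹ = [204580/1210473; 2385178/3631419]
step 2: x' = x̄ + K·y = [420047/403491, -44218/1210473]
step 2: P' = (I − K·H)·P̄ = [1897418/403491 -10975348/1210473; -10975348/1210473 70622444/3631419]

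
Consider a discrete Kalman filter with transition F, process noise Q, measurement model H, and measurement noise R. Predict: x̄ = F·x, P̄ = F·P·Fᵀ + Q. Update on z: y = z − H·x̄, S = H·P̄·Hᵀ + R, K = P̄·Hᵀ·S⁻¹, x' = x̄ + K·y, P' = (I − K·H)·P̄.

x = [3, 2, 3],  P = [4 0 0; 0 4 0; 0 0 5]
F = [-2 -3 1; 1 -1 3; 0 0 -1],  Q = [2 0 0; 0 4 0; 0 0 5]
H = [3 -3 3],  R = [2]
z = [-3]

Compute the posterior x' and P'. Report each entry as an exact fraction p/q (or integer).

x' = [-2151/974, -277/974, 429/487]
P' = [46441/974 35201/974 -5585/487; 35201/974 30237/974 -2535/487; -5585/487 -2535/487 3070/487]

x̄ = F·x = [-9, 10, -3]
P̄ = F·P·Fᵀ + Q = [59 19 -5; 19 57 -15; -5 -15 10]
y = z − H·x̄ = [63]
S = H·P̄·Hᵀ + R = [974]
K = P̄·Hᵀ·S⁻¹ = [105/974; -159/974; 30/487]
x' = x̄ + K·y = [-2151/974, -277/974, 429/487]
P' = (I − K·H)·P̄ = [46441/974 35201/974 -5585/487; 35201/974 30237/974 -2535/487; -5585/487 -2535/487 3070/487]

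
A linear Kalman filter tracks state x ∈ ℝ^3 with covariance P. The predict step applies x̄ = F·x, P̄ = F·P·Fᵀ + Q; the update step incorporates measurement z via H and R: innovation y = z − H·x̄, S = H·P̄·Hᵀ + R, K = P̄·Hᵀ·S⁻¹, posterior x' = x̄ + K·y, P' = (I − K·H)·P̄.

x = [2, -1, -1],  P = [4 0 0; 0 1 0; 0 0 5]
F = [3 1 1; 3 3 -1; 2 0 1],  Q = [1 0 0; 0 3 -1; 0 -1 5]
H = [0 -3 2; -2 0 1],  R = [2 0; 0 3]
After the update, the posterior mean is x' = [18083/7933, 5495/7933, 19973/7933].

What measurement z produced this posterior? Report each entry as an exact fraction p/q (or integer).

x̄ = F·x = [4, 4, 3]
P̄ = F·P·Fᵀ + Q = [43 34 29; 34 53 18; 29 18 26]
S = H·P̄·Hᵀ + R = [367 86; 86 85]
K = P̄·Hᵀ·S⁻¹ = [1162/23799 -17135/23799; -6155/23799 -7772/23799; 2582/23799 -11572/23799]
x' − x̄ = [-13649/7933, -26237/7933, -3826/7933] = K·y
y = (KᵀK)⁻¹·Kᵀ·(x' − x̄) = [9, 3]
z = y + H·x̄ = [9, 3] + [-6, -5] = [3, -2]

z = [3, -2]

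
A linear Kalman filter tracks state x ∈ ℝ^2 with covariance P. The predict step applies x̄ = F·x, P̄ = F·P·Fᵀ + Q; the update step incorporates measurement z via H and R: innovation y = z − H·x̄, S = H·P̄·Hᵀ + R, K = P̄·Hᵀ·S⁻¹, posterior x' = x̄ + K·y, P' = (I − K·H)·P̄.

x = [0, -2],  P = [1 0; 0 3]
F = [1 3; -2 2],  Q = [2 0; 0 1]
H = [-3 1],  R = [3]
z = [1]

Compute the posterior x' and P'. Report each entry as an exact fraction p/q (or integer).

x̄ = F·x = [-6, -4]
P̄ = F·P·Fᵀ + Q = [30 16; 16 17]
y = z − H·x̄ = [-13]
S = H·P̄·Hᵀ + R = [194]
K = P̄·Hᵀ·S⁻¹ = [-37/97; -31/194]
x' = x̄ + K·y = [-101/97, -373/194]
P' = (I − K·H)·P̄ = [172/97 405/97; 405/97 2337/194]

x' = [-101/97, -373/194]
P' = [172/97 405/97; 405/97 2337/194]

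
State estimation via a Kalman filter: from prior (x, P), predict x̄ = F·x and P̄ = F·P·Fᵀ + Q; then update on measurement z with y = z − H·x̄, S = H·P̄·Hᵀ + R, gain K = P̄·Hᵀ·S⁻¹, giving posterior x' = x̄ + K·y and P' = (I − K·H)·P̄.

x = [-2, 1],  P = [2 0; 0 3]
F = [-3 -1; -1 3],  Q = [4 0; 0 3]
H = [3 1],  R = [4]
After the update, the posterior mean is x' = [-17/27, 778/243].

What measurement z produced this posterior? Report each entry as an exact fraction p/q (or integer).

x̄ = F·x = [5, 5]
P̄ = F·P·Fᵀ + Q = [25 -3; -3 32]
S = H·P̄·Hᵀ + R = [243]
K = P̄·Hᵀ·S⁻¹ = [8/27; 23/243]
x' − x̄ = [-152/27, -437/243] = K·y
y = (KᵀK)⁻¹·Kᵀ·(x' − x̄) = [-19]
z = y + H·x̄ = [-19] + [20] = [1]

z = [1]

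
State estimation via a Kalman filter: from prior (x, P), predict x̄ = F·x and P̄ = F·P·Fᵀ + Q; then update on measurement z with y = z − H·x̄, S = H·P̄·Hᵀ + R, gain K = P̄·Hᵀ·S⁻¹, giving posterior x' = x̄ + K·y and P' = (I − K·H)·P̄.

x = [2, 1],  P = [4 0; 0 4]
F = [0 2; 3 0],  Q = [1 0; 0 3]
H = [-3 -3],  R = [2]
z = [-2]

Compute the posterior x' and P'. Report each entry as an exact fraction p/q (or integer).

x̄ = F·x = [2, 6]
P̄ = F·P·Fᵀ + Q = [17 0; 0 39]
y = z − H·x̄ = [22]
S = H·P̄·Hᵀ + R = [506]
K = P̄·Hᵀ·S⁻¹ = [-51/506; -117/506]
x' = x̄ + K·y = [-5/23, 21/23]
P' = (I − K·H)·P̄ = [6001/506 -5967/506; -5967/506 6045/506]

x' = [-5/23, 21/23]
P' = [6001/506 -5967/506; -5967/506 6045/506]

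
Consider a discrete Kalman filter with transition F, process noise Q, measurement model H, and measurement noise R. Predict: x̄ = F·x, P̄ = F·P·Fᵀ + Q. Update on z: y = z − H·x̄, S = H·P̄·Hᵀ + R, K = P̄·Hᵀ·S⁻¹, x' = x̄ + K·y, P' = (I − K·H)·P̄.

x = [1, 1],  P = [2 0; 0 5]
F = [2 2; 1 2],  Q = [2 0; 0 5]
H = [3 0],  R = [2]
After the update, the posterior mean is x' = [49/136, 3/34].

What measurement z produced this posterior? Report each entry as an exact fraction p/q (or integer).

z = [1]

x̄ = F·x = [4, 3]
P̄ = F·P·Fᵀ + Q = [30 24; 24 27]
S = H·P̄·Hᵀ + R = [272]
K = P̄·Hᵀ·S⁻¹ = [45/136; 9/34]
x' − x̄ = [-495/136, -99/34] = K·y
y = (KᵀK)⁻¹·Kᵀ·(x' − x̄) = [-11]
z = y + H·x̄ = [-11] + [12] = [1]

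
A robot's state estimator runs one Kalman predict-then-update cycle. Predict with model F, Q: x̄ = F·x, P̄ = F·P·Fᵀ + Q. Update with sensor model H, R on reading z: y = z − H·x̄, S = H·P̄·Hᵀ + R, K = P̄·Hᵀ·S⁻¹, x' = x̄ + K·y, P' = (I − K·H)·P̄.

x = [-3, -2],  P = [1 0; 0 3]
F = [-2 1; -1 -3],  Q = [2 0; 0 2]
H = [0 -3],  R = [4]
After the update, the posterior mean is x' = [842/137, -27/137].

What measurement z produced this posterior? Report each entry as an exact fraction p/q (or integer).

z = [1]

x̄ = F·x = [4, 9]
P̄ = F·P·Fᵀ + Q = [9 -7; -7 30]
S = H·P̄·Hᵀ + R = [274]
K = P̄·Hᵀ·S⁻¹ = [21/274; -45/137]
x' − x̄ = [294/137, -1260/137] = K·y
y = (KᵀK)⁻¹·Kᵀ·(x' − x̄) = [28]
z = y + H·x̄ = [28] + [-27] = [1]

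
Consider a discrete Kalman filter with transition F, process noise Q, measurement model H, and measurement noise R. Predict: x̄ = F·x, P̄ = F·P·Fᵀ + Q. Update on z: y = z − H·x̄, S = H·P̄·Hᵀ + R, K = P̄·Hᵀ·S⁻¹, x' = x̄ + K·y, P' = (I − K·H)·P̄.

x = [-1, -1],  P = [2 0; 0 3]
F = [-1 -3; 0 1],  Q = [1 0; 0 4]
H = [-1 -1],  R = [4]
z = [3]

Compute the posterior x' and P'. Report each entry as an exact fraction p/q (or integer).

x̄ = F·x = [4, -1]
P̄ = F·P·Fᵀ + Q = [30 -9; -9 7]
y = z − H·x̄ = [6]
S = H·P̄·Hᵀ + R = [23]
K = P̄·Hᵀ·S⁻¹ = [-21/23; 2/23]
x' = x̄ + K·y = [-34/23, -11/23]
P' = (I − K·H)·P̄ = [249/23 -165/23; -165/23 157/23]

x' = [-34/23, -11/23]
P' = [249/23 -165/23; -165/23 157/23]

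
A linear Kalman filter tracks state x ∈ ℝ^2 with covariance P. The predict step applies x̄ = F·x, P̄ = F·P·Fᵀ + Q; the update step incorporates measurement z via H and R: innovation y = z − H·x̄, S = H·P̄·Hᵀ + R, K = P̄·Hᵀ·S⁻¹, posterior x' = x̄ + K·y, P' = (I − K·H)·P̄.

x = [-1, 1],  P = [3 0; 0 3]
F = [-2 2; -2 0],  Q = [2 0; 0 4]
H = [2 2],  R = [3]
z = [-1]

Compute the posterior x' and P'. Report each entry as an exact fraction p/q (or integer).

x̄ = F·x = [4, 2]
P̄ = F·P·Fᵀ + Q = [26 12; 12 16]
y = z − H·x̄ = [-13]
S = H·P̄·Hᵀ + R = [267]
K = P̄·Hᵀ·S⁻¹ = [76/267; 56/267]
x' = x̄ + K·y = [80/267, -194/267]
P' = (I − K·H)·P̄ = [1166/267 -1052/267; -1052/267 1136/267]

x' = [80/267, -194/267]
P' = [1166/267 -1052/267; -1052/267 1136/267]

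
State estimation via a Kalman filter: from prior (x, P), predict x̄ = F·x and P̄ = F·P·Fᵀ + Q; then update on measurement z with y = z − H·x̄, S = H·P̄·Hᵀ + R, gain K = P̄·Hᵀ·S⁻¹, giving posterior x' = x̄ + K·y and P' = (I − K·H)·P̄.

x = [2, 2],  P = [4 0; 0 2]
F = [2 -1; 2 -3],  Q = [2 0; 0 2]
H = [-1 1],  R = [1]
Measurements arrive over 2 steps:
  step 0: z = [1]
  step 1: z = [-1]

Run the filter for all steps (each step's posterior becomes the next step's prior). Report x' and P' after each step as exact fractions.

step 0: x' = [36/13, 44/13], P' = [256/13 258/13; 258/13 272/13]
step 1: x' = [-482/1153, -1710/1153], P' = [5398/1153 4884/1153; 4884/1153 5510/1153]

step 0: x̄ = F·x = [2, -2]
step 0: P̄ = F·P·Fᵀ + Q = [20 22; 22 36]
step 0: y = z − H·x̄ = [5]
step 0: S = H·P̄·Hᵀ + R = [13]
step 0: K = P̄·Hᵀ·S⁻¹ = [2/13; 14/13]
step 0: x' = x̄ + K·y = [36/13, 44/13]
step 0: P' = (I − K·H)·P̄ = [256/13 258/13; 258/13 272/13]
step 1: x̄ = F·x = [28/13, -60/13]
step 1: P̄ = F·P·Fᵀ + Q = [290/13 -224/13; -224/13 402/13]
step 1: y = z − H·x̄ = [75/13]
step 1: S = H·P̄·Hᵀ + R = [1153/13]
step 1: K = P̄·Hᵀ·S⁻¹ = [-514/1153; 626/1153]
step 1: x' = x̄ + K·y = [-482/1153, -1710/1153]
step 1: P' = (I − K·H)·P̄ = [5398/1153 4884/1153; 4884/1153 5510/1153]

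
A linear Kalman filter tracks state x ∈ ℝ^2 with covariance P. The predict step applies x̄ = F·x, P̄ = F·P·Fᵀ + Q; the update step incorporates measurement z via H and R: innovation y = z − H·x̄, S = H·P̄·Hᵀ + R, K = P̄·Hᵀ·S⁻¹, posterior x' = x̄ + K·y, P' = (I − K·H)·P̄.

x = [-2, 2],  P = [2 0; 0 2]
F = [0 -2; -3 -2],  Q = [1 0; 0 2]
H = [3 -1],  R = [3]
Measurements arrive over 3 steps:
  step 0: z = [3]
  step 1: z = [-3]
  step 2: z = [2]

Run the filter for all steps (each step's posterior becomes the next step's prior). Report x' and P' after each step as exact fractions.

step 0: x̄ = F·x = [-4, 2]
step 0: P̄ = F·P·Fᵀ + Q = [9 8; 8 28]
step 0: y = z − H·x̄ = [17]
step 0: S = H·P̄·Hᵀ + R = [64]
step 0: K = P̄·Hᵀ·S⁻¹ = [19/64; -1/16]
step 0: x' = x̄ + K·y = [67/64, 15/16]
step 0: P' = (I − K·H)·P̄ = [215/64 147/16; 147/16 111/4]
step 1: x̄ = F·x = [-15/8, -321/64]
step 1: P̄ = F·P·Fᵀ + Q = [112 1329/8; 1329/8 16223/64]
step 1: y = z − H·x̄ = [-153/64]
step 1: S = H·P̄·Hᵀ + R = [17135/64]
step 1: K = P̄·Hᵀ·S⁻¹ = [10872/17135; 15673/17135]
step 1: x' = x̄ + K·y = [-58119/17135, -123411/17135]
step 1: P' = (I − K·H)·P̄ = [72239/17135 184101/17135; 184101/17135 505284/17135]
step 2: x̄ = F·x = [246822/17135, 421179/17135]
step 2: P̄ = F·P·Fᵀ + Q = [2038271/17135 3125742/17135; 3125742/17135 4914769/17135]
step 2: y = z − H·x̄ = [-285017/17135]
step 2: S = H·P̄·Hᵀ + R = [4556161/17135]
step 2: K = P̄·Hᵀ·S⁻¹ = [2989071/4556161; 4462457/4556161]
step 2: x' = x̄ + K·y = [15910401/4556161, 37763830/4556161]
step 2: P' = (I − K·H)·P̄ = [20551234/4556161 52686489/4556161; 52686489/4556161 144672096/4556161]

step 0: x' = [67/64, 15/16], P' = [215/64 147/16; 147/16 111/4]
step 1: x' = [-58119/17135, -123411/17135], P' = [72239/17135 184101/17135; 184101/17135 505284/17135]
step 2: x' = [15910401/4556161, 37763830/4556161], P' = [20551234/4556161 52686489/4556161; 52686489/4556161 144672096/4556161]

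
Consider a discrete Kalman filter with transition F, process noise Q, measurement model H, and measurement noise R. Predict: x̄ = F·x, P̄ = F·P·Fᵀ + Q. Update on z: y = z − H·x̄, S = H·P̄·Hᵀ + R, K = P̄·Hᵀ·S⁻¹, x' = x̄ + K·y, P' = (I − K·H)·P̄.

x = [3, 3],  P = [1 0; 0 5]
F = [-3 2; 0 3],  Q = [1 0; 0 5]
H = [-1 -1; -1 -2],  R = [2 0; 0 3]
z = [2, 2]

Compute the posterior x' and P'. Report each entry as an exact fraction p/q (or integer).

x' = [-4539/863, 1897/863]
P' = [3390/863 -2010/863; -2010/863 1650/863]

x̄ = F·x = [-3, 9]
P̄ = F·P·Fᵀ + Q = [30 30; 30 50]
y = z − H·x̄ = [8, 17]
S = H·P̄·Hᵀ + R = [142 220; 220 353]
K = P̄·Hᵀ·S⁻¹ = [-690/863 210/863; 180/863 -430/863]
x' = x̄ + K·y = [-4539/863, 1897/863]
P' = (I − K·H)·P̄ = [3390/863 -2010/863; -2010/863 1650/863]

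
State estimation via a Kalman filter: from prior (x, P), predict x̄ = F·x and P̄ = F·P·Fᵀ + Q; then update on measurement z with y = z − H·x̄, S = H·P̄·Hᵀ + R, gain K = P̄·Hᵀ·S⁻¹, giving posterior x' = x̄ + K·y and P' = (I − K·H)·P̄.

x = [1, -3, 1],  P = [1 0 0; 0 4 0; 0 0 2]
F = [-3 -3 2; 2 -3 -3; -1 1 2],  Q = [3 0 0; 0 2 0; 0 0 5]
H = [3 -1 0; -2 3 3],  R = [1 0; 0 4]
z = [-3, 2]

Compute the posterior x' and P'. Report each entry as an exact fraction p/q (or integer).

x' = [177/18635, 54802/18635, -40158/18635]
P' = [181883/55905 174046/18635 -388252/55905; 174046/18635 517176/18635 -388404/18635; -388252/55905 -388404/18635 900608/55905]

x̄ = F·x = [8, 8, -2]
P̄ = F·P·Fᵀ + Q = [56 18 -1; 18 60 -26; -1 -26 18]
y = z − H·x̄ = [-19, 0]
S = H·P̄·Hᵀ + R = [457 -249; -249 258]
K = P̄·Hᵀ·S⁻¹ = [7837/18635 9473/55905; 4962/18635 9556/18635; 152/18635 -4327/55905]
x' = x̄ + K·y = [177/18635, 54802/18635, -40158/18635]
P' = (I − K·H)·P̄ = [181883/55905 174046/18635 -388252/55905; 174046/18635 517176/18635 -388404/18635; -388252/55905 -388404/18635 900608/55905]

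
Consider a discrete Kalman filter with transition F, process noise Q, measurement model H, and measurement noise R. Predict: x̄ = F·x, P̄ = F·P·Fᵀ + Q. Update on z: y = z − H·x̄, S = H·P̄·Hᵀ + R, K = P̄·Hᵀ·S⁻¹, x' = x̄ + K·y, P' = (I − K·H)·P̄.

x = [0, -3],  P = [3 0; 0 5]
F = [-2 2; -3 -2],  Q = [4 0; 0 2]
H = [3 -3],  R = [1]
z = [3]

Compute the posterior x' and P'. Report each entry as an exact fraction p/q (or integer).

x' = [-183/401, -1155/802]
P' = [7938/401 7919/401; 7919/401 15889/802]

x̄ = F·x = [-6, 6]
P̄ = F·P·Fᵀ + Q = [36 -2; -2 49]
y = z − H·x̄ = [39]
S = H·P̄·Hᵀ + R = [802]
K = P̄·Hᵀ·S⁻¹ = [57/401; -153/802]
x' = x̄ + K·y = [-183/401, -1155/802]
P' = (I − K·H)·P̄ = [7938/401 7919/401; 7919/401 15889/802]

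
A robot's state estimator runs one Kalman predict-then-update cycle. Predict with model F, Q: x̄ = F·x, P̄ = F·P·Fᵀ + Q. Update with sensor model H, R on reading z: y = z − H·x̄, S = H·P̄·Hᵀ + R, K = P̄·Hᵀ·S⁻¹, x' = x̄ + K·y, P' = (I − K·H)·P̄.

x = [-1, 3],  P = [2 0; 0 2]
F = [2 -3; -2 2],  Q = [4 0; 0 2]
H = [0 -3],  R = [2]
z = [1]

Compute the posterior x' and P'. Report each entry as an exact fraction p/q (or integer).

x' = [-76/41, -19/82]
P' = [330/41 -10/41; -10/41 9/41]

x̄ = F·x = [-11, 8]
P̄ = F·P·Fᵀ + Q = [30 -20; -20 18]
y = z − H·x̄ = [25]
S = H·P̄·Hᵀ + R = [164]
K = P̄·Hᵀ·S⁻¹ = [15/41; -27/82]
x' = x̄ + K·y = [-76/41, -19/82]
P' = (I − K·H)·P̄ = [330/41 -10/41; -10/41 9/41]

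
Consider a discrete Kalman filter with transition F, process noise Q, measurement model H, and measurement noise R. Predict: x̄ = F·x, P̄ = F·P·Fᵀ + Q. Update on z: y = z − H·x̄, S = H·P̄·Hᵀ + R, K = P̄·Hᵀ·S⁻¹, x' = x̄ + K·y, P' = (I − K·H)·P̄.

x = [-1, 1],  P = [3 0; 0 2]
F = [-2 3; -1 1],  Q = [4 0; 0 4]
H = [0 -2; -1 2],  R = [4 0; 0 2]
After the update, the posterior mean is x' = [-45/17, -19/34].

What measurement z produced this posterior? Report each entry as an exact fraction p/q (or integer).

x̄ = F·x = [5, 2]
P̄ = F·P·Fᵀ + Q = [34 12; 12 9]
S = H·P̄·Hᵀ + R = [40 -12; -12 24]
K = P̄·Hᵀ·S⁻¹ = [-29/34 -43/51; -15/34 1/34]
x' − x̄ = [-130/17, -87/34] = K·y
y = (KᵀK)⁻¹·Kᵀ·(x' − x̄) = [6, 3]
z = y + H·x̄ = [6, 3] + [-4, -1] = [2, 2]

z = [2, 2]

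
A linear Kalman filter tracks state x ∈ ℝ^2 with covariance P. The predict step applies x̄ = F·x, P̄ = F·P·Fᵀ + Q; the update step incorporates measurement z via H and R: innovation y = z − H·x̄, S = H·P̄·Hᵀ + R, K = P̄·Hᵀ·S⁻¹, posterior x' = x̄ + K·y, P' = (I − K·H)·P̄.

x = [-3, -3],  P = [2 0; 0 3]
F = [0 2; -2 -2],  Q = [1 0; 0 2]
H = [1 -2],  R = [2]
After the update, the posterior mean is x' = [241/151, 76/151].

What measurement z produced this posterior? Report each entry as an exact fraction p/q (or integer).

x̄ = F·x = [-6, 12]
P̄ = F·P·Fᵀ + Q = [13 -12; -12 22]
S = H·P̄·Hᵀ + R = [151]
K = P̄·Hᵀ·S⁻¹ = [37/151; -56/151]
x' − x̄ = [1147/151, -1736/151] = K·y
y = (KᵀK)⁻¹·Kᵀ·(x' − x̄) = [31]
z = y + H·x̄ = [31] + [-30] = [1]

z = [1]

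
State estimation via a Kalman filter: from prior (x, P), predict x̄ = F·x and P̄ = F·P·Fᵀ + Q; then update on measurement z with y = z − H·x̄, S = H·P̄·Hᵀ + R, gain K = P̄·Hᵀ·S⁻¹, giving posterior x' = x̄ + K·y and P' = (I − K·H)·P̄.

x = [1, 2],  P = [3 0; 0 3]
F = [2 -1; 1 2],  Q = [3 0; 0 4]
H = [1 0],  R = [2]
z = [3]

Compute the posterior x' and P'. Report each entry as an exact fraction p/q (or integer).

x̄ = F·x = [0, 5]
P̄ = F·P·Fᵀ + Q = [18 0; 0 19]
y = z − H·x̄ = [3]
S = H·P̄·Hᵀ + R = [20]
K = P̄·Hᵀ·S⁻¹ = [9/10; 0]
x' = x̄ + K·y = [27/10, 5]
P' = (I − K·H)·P̄ = [9/5 0; 0 19]

x' = [27/10, 5]
P' = [9/5 0; 0 19]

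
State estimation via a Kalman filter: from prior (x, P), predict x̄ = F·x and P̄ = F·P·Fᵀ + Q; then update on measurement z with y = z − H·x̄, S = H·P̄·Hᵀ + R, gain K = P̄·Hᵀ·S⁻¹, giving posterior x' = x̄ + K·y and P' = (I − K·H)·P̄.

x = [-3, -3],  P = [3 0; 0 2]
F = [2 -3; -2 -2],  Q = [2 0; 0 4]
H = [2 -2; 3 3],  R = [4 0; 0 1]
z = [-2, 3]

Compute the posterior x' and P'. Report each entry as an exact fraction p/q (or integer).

x̄ = F·x = [3, 12]
P̄ = F·P·Fᵀ + Q = [32 0; 0 24]
y = z − H·x̄ = [16, -42]
S = H·P̄·Hᵀ + R = [228 48; 48 505]
K = P̄·Hᵀ·S⁻¹ = [6928/28209 1568/9403; -2308/9403 1560/9403]
x' = x̄ + K·y = [-2093/28209, 10388/9403]
P' = (I − K·H)·P̄ = [7712/28209 -2048/9403; -2048/9403 2568/9403]

x' = [-2093/28209, 10388/9403]
P' = [7712/28209 -2048/9403; -2048/9403 2568/9403]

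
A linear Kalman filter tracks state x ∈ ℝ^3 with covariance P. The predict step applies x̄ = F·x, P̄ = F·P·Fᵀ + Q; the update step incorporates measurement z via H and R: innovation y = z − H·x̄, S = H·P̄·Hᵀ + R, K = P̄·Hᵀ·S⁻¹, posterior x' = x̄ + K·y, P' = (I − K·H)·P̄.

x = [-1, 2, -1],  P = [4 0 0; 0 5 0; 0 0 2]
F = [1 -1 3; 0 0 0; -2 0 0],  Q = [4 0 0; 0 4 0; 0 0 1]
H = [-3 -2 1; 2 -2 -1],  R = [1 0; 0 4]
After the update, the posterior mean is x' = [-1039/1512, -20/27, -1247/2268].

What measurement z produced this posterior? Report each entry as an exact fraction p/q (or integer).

x̄ = F·x = [-6, 0, 2]
P̄ = F·P·Fᵀ + Q = [31 0 -8; 0 4 0; -8 0 17]
S = H·P̄·Hᵀ + R = [361 -227; -227 193]
K = P̄·Hᵀ·S⁻¹ = [-1201/6048 781/6048; -5/27 -7/27; 211/9072 -1303/9072]
x' − x̄ = [8033/1512, -20/27, -5783/2268] = K·y
y = (KᵀK)⁻¹·Kᵀ·(x' − x̄) = [-17, 15]
z = y + H·x̄ = [-17, 15] + [20, -14] = [3, 1]

z = [3, 1]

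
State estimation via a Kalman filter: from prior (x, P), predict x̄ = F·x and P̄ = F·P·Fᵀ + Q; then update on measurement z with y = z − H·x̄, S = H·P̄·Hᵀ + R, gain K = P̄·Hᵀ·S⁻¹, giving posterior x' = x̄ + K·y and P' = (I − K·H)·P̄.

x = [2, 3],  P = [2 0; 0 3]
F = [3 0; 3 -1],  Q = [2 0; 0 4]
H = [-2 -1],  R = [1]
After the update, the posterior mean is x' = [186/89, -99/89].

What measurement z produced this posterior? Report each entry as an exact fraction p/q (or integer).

z = [-3]

x̄ = F·x = [6, 3]
P̄ = F·P·Fᵀ + Q = [20 18; 18 25]
S = H·P̄·Hᵀ + R = [178]
K = P̄·Hᵀ·S⁻¹ = [-29/89; -61/178]
x' − x̄ = [-348/89, -366/89] = K·y
y = (KᵀK)⁻¹·Kᵀ·(x' − x̄) = [12]
z = y + H·x̄ = [12] + [-15] = [-3]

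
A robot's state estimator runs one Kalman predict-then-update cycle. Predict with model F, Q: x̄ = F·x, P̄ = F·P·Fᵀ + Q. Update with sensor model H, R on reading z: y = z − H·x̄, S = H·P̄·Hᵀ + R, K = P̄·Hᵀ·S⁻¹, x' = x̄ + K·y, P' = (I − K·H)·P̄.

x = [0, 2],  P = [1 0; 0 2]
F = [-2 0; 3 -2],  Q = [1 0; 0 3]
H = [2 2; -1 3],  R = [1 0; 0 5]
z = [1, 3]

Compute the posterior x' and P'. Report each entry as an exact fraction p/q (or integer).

x̄ = F·x = [0, -4]
P̄ = F·P·Fᵀ + Q = [5 -6; -6 20]
y = z − H·x̄ = [9, 15]
S = H·P̄·Hᵀ + R = [53 86; 86 226]
K = P̄·Hᵀ·S⁻¹ = [763/2291 -1047/4582; 326/2291 545/2291]
x' = x̄ + K·y = [-1971/4582, 1945/2291]
P' = (I − K·H)·P̄ = [1881/4582 -559/2291; -559/2291 722/2291]

x' = [-1971/4582, 1945/2291]
P' = [1881/4582 -559/2291; -559/2291 722/2291]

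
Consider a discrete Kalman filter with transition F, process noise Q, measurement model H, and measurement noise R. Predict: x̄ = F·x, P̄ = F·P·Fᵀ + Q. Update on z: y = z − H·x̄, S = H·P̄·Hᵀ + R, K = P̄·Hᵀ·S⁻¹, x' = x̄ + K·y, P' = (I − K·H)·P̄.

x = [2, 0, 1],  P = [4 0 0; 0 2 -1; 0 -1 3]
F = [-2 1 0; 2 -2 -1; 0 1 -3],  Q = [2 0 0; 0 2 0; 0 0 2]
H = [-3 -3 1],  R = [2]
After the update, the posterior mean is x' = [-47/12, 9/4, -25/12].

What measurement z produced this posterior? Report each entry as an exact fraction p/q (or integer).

z = [3]

x̄ = F·x = [-4, 3, -3]
P̄ = F·P·Fᵀ + Q = [20 -19 5; -19 25 0; 5 0 37]
S = H·P̄·Hᵀ + R = [72]
K = P̄·Hᵀ·S⁻¹ = [1/36; -1/4; 11/36]
x' − x̄ = [1/12, -3/4, 11/12] = K·y
y = (KᵀK)⁻¹·Kᵀ·(x' − x̄) = [3]
z = y + H·x̄ = [3] + [0] = [3]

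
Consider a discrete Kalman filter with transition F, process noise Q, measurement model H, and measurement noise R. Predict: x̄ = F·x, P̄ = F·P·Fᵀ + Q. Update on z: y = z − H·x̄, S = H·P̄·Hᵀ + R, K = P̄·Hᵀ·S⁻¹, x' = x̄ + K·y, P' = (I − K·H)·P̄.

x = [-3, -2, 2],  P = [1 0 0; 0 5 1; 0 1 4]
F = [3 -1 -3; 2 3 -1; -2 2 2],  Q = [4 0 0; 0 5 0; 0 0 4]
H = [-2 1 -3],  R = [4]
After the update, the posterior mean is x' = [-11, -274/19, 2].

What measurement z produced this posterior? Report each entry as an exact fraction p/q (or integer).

z = [2]

x̄ = F·x = [-13, -14, 6]
P̄ = F·P·Fᵀ + Q = [60 -5 -48; -5 52 22; -48 22 52]
S = H·P̄·Hᵀ + R = [76]
K = P̄·Hᵀ·S⁻¹ = [1/4; -1/19; -1/2]
x' − x̄ = [2, -8/19, -4] = K·y
y = (KᵀK)⁻¹·Kᵀ·(x' − x̄) = [8]
z = y + H·x̄ = [8] + [-6] = [2]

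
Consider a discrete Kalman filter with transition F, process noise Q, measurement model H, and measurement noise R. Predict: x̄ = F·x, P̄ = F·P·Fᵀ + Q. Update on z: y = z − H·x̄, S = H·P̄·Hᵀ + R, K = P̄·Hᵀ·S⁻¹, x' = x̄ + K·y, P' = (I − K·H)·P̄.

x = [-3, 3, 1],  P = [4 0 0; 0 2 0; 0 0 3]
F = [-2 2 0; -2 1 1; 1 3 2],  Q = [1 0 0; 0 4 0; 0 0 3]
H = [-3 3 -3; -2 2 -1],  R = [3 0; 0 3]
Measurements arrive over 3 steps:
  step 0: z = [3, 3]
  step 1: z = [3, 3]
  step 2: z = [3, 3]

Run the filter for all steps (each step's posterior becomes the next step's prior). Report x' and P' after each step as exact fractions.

step 0: x' = [15195/1613, 17699/1613, 916/1613], P' = [36145/1613 34720/1613 -1503/1613; 34720/1613 37025/1613 2567/1613; -1503/1613 2567/1613 4921/1613]
step 1: x' = [8666121/3539854, 107982047/28318832, 9016909/28318832], P' = [14310898/1769927 33666815/3539854 5662311/3539854; 33666815/3539854 371472583/28318832 112701429/28318832; 5662311/3539854 112701429/28318832 82017279/28318832]
step 2: x' = [326399073345/259602105979, 587511856718/259602105979, -23386737305/259602105979], P' = [1329786959486/259602105979 1542197900768/259602105979 244880585409/259602105979; 1542197900768/259602105979 2289067180252/259602105979 828379656208/259602105979; 244880585409/259602105979 828379656208/259602105979 714758697464/259602105979]

step 0: x̄ = F·x = [12, 10, 8]
step 0: P̄ = F·P·Fᵀ + Q = [25 20 4; 20 25 4; 4 4 37]
step 0: y = z − H·x̄ = [33, 15]
step 0: S = H·P̄·Hᵀ + R = [426 171; 171 80]
step 0: K = P̄·Hᵀ·S⁻¹ = [78/1613 -449/1613; -262/1613 681/1613; -851/1613 1073/1613]
step 0: x' = x̄ + K·y = [15195/1613, 17699/1613, 916/1613]
step 0: P' = (I − K·H)·P̄ = [36145/1613 34720/1613 -1503/1613; 34720/1613 37025/1613 2567/1613; -1503/1613 2567/1613 4921/1613]
step 1: x̄ = F·x = [5008/1613, -11775/1613, 70124/1613]
step 1: P̄ = F·P·Fᵀ + Q = [16533/1613 18450/1613 27260/1613; 18450/1613 65244/1613 -107629/1613; 27260/1613 -107629/1613 627005/1613]
step 1: y = z − H·x̄ = [265560/1613, 108529/1613]
step 1: S = H·P̄·Hᵀ + R = [8479779/1613 3364278/1613; 3364278/1613 1350908/1613]
step 1: K = P̄·Hᵀ·S⁻¹ = [-308646/1769927 1475909/3539854; -5281683/14159416 30524899/28318832; -7307169/14159416 17596201/28318832]
step 1: x' = x̄ + K·y = [8666121/3539854, 107982047/28318832, 9016909/28318832]
step 1: P' = (I − K·H)·P̄ = [14310898/1769927 33666815/3539854 5662311/3539854; 33666815/3539854 371472583/28318832 112701429/28318832; 5662311/3539854 112701429/28318832 82017279/28318832]
step 2: x̄ = F·x = [38653079/14159416, -5414745/7079708, 411308927/28318832]
step 2: P̄ = F·P·Fᵀ + Q = [68857619/7079708 22205175/3539854 481580223/14159416; 22205175/3539854 28095843/1769927 -24639337/7079708; 481580223/14159416 -24639337/7079708 7134871447/28318832]
step 2: y = z − H·x̄ = [1615778691/28318832, 694195699/28318832]
step 2: S = H·P̄·Hᵀ + R = [86736850287/28318832 33178161471/28318832; 33178161471/28318832 12945423775/28318832]
step 2: K = P̄·Hᵀ·S⁻¹ = [-32469644127/259602105979 59980432385/259602105979; -81510376724/259602105979 221786300920/259602105979; -131259626665/259602105979 150746481378/259602105979]
step 2: x' = x̄ + K·y = [326399073345/259602105979, 587511856718/259602105979, -23386737305/259602105979]
step 2: P' = (I − K·H)·P̄ = [1329786959486/259602105979 1542197900768/259602105979 244880585409/259602105979; 1542197900768/259602105979 2289067180252/259602105979 828379656208/259602105979; 244880585409/259602105979 828379656208/259602105979 714758697464/259602105979]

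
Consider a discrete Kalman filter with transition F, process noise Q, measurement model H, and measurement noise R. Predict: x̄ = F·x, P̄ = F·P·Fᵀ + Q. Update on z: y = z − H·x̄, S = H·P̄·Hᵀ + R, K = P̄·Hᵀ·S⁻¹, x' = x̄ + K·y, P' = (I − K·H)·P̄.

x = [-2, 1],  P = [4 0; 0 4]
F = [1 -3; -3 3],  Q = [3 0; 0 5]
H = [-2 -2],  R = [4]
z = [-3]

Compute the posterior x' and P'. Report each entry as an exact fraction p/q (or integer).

x̄ = F·x = [-5, 9]
P̄ = F·P·Fᵀ + Q = [43 -48; -48 77]
y = z − H·x̄ = [5]
S = H·P̄·Hᵀ + R = [100]
K = P̄·Hᵀ·S⁻¹ = [1/10; -29/50]
x' = x̄ + K·y = [-9/2, 61/10]
P' = (I − K·H)·P̄ = [42 -211/5; -211/5 1084/25]

x' = [-9/2, 61/10]
P' = [42 -211/5; -211/5 1084/25]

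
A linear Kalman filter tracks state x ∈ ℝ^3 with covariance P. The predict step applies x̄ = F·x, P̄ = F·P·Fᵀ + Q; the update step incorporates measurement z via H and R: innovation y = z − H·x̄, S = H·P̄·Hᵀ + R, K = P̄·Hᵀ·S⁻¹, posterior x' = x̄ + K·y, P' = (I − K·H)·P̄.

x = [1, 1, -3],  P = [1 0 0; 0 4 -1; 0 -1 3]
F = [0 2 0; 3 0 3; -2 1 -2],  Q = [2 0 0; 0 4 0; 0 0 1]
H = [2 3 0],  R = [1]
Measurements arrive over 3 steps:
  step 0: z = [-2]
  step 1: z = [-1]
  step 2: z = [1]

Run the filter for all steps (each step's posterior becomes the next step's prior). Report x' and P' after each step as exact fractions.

step 0: x̄ = F·x = [2, -6, 5]
step 0: P̄ = F·P·Fᵀ + Q = [18 -6 12; -6 40 -27; 12 -27 25]
step 0: y = z − H·x̄ = [12]
step 0: S = H·P̄·Hᵀ + R = [361]
step 0: K = P̄·Hᵀ·S⁻¹ = [18/361; 108/361; -3/19]
step 0: x' = x̄ + K·y = [938/361, -870/361, 59/19]
step 0: P' = (I − K·H)·P̄ = [6174/361 -4110/361 282/19; -4110/361 2776/361 -189/19; 282/19 -189/19 16]
step 1: x̄ = F·x = [-1740/361, 6177/361, -4988/361]
step 1: P̄ = F·P·Fᵀ + Q = [11826/361 -46206/361 36356/361; -46206/361 205438/361 -159099/361; 36356/361 -159099/361 124605/361]
step 1: y = z − H·x̄ = [-15412/361]
step 1: S = H·P̄·Hᵀ + R = [1342135/361]
step 1: K = P̄·Hᵀ·S⁻¹ = [-114966/1342135; 523902/1342135; -80917/268427]
step 1: x' = x̄ + K·y = [-1560828/1342135, 598311/1342135, -254352/268427]
step 1: P' = (I − K·H)·P̄ = [7354314/1342135 -4941198/1342135 1263790/268427; -4941198/1342135 3468766/1342135 -869499/268427; 1263790/268427 -869499/268427 1965490/268427]
step 2: x̄ = F·x = [1196622/1342135, -8497764/1342135, 6263487/1342135]
step 2: P̄ = F·P·Fᵀ + Q = [16559334/1342135 -55732158/1342135 44092304/1342135; -55732158/1342135 273745516/1342135 -206784063/1342135; 44092304/1342135 -206784063/1342135 161244329/1342135]
step 2: y = z − H·x̄ = [24442183/1342135]
step 2: S = H·P̄·Hᵀ + R = [1862503219/1342135]
step 2: K = P̄·Hᵀ·S⁻¹ = [-134077806/1862503219; 709772232/1862503219; -532167581/1862503219]
step 2: x' = x̄ + K·y = [-781174728/1862503219, 1133470164/1862503219, -999581042/1862503219]
step 2: P' = (I − K·H)·P̄ = [9585440226/1862503219 -6434986086/1862503219 8024674454/1862503219; -6434986086/1862503219 4526581468/1862503219 -5527172163/1862503219; 8024674454/1862503219 -5527172163/1862503219 12752627374/1862503219]

step 0: x' = [938/361, -870/361, 59/19], P' = [6174/361 -4110/361 282/19; -4110/361 2776/361 -189/19; 282/19 -189/19 16]
step 1: x' = [-1560828/1342135, 598311/1342135, -254352/268427], P' = [7354314/1342135 -4941198/1342135 1263790/268427; -4941198/1342135 3468766/1342135 -869499/268427; 1263790/268427 -869499/268427 1965490/268427]
step 2: x' = [-781174728/1862503219, 1133470164/1862503219, -999581042/1862503219], P' = [9585440226/1862503219 -6434986086/1862503219 8024674454/1862503219; -6434986086/1862503219 4526581468/1862503219 -5527172163/1862503219; 8024674454/1862503219 -5527172163/1862503219 12752627374/1862503219]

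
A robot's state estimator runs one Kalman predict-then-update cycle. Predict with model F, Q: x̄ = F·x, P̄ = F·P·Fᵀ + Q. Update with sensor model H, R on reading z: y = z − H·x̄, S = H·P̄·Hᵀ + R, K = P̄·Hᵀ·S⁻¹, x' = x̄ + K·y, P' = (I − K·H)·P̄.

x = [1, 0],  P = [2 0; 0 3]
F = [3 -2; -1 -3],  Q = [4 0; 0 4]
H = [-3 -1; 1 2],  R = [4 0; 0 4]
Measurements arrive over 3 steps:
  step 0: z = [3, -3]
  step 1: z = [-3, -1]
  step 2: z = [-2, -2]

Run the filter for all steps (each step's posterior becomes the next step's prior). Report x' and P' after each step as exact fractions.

step 0: x̄ = F·x = [3, -1]
step 0: P̄ = F·P·Fᵀ + Q = [34 12; 12 33]
step 0: y = z − H·x̄ = [11, -4]
step 0: S = H·P̄·Hᵀ + R = [415 -252; -252 218]
step 0: K = P̄·Hᵀ·S⁻¹ = [-5118/13483 -2329/13483; 2307/13483 7491/13483]
step 0: x' = x̄ + K·y = [-47/97, -130/97]
step 0: P' = (I − K·H)·P̄ = [10052/13483 -9684/13483; -9684/13483 19824/13483]
step 1: x̄ = F·x = [119/97, 437/97]
step 1: P̄ = F·P·Fᵀ + Q = [339904/13483 156576/13483; 156576/13483 184296/13483]
step 1: y = z − H·x̄ = [503/97, -1090/97]
step 1: S = H·P̄·Hᵀ + R = [4236820/13483 -2484336/13483; -2484336/13483 1757324/13483]
step 1: K = P̄·Hᵀ·S⁻¹ = [-2061432/5903453 -720416/5903453; 720174/5903453 2782332/5903453]
step 1: x' = x̄ + K·y = [4648083/5903453, -934901/5903453]
step 1: P' = (I − K·H)·P̄ = [3874624/5903453 -3378144/5903453; -3378144/5903453 7253736/5903453]
step 2: x̄ = F·x = [15814051/5903453, -1843380/5903453]
step 2: P̄ = F·P·Fᵀ + Q = [128038100/5903453 55545552/5903453; 55545552/5903453 72503196/5903453]
step 2: y = z − H·x̄ = [33791867/5903453, -23934197/5903453]
step 2: S = H·P̄·Hᵀ + R = [1581733220/5903453 -917939556/5903453; -917939556/5903453 663846904/5903453]
step 2: K = P̄·Hᵀ·S⁻¹ = [-766084233/2195914753 -268302334/2195914753; 268299672/2195914753 1034391891/2195914753]
step 2: x' = x̄ + K·y = [2585011230/2195914753, -3343619031/2195914753]
step 2: P' = (I − K·H)·P̄ = [1440376640/2195914753 -1256792988/2195914753; -1256792988/2195914753 2697180276/2195914753]

step 0: x' = [-47/97, -130/97], P' = [10052/13483 -9684/13483; -9684/13483 19824/13483]
step 1: x' = [4648083/5903453, -934901/5903453], P' = [3874624/5903453 -3378144/5903453; -3378144/5903453 7253736/5903453]
step 2: x' = [2585011230/2195914753, -3343619031/2195914753], P' = [1440376640/2195914753 -1256792988/2195914753; -1256792988/2195914753 2697180276/2195914753]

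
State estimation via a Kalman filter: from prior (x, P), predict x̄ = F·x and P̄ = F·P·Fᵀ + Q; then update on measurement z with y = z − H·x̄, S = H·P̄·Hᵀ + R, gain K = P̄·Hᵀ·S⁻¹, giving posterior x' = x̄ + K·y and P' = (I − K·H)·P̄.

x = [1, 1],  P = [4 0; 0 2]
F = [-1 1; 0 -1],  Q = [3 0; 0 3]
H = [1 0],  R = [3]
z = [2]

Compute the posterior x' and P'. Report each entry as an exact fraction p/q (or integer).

x̄ = F·x = [0, -1]
P̄ = F·P·Fᵀ + Q = [9 -2; -2 5]
y = z − H·x̄ = [2]
S = H·P̄·Hᵀ + R = [12]
K = P̄·Hᵀ·S⁻¹ = [3/4; -1/6]
x' = x̄ + K·y = [3/2, -4/3]
P' = (I − K·H)·P̄ = [9/4 -1/2; -1/2 14/3]

x' = [3/2, -4/3]
P' = [9/4 -1/2; -1/2 14/3]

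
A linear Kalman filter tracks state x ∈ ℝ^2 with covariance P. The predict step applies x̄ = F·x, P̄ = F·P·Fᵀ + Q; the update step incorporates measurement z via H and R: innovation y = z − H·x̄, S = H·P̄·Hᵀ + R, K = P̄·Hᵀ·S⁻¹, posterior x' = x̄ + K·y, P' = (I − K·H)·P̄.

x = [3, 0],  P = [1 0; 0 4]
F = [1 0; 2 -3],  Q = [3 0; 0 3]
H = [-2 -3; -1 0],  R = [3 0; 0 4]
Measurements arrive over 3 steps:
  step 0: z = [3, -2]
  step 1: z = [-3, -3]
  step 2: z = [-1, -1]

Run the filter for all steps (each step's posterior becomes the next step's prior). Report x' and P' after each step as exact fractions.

step 0: x̄ = F·x = [3, 6]
step 0: P̄ = F·P·Fᵀ + Q = [4 2; 2 43]
step 0: y = z − H·x̄ = [27, 1]
step 0: S = H·P̄·Hᵀ + R = [430 14; 14 8]
step 0: K = P̄·Hᵀ·S⁻¹ = [-14/811 -381/811; -259/811 501/1622]
step 0: x' = x̄ + K·y = [1674/811, -3753/1622]
step 0: P' = (I − K·H)·P̄ = [1524/811 -1002/811; -1002/811 927/811]
step 1: x̄ = F·x = [1674/811, 17955/1622]
step 1: P̄ = F·P·Fᵀ + Q = [3957/811 6054/811; 6054/811 28896/811]
step 1: y = z − H·x̄ = [55695/1622, -759/811]
step 1: S = H·P̄·Hᵀ + R = [350973/811 26076/811; 26076/811 7201/811]
step 1: K = P̄·Hᵀ·S⁻¹ = [-34768/759309 -97115/253103; -227524/759309 61846/253103]
step 1: x' = x̄ + K·y = [215377/253103, 279407/506206]
step 1: P' = (I − K·H)·P̄ = [388460/253103 -247384/253103; -247384/253103 240764/253103]
step 2: x̄ = F·x = [215377/253103, 23287/506206]
step 2: P̄ = F·P·Fᵀ + Q = [1147769/253103 1519072/253103; 1519072/253103 7448633/253103]
step 2: y = z − H·x̄ = [425163/506206, -37726/253103]
step 2: S = H·P̄·Hᵀ + R = [90616946/253103 6852754/253103; 6852754/253103 2160181/253103]
step 2: K = P̄·Hᵀ·S⁻¹ = [-13705508/293929285 -112695393/293929285; -35103733/117571714 14340777/58785857]
step 2: x' = x̄ + K·y = [255404387/293929285, -56700223/235143428]
step 2: P' = (I − K·H)·P̄ = [450781572/293929285 -57363108/58785857; -57363108/58785857 111587877/117571714]

step 0: x' = [1674/811, -3753/1622], P' = [1524/811 -1002/811; -1002/811 927/811]
step 1: x' = [215377/253103, 279407/506206], P' = [388460/253103 -247384/253103; -247384/253103 240764/253103]
step 2: x' = [255404387/293929285, -56700223/235143428], P' = [450781572/293929285 -57363108/58785857; -57363108/58785857 111587877/117571714]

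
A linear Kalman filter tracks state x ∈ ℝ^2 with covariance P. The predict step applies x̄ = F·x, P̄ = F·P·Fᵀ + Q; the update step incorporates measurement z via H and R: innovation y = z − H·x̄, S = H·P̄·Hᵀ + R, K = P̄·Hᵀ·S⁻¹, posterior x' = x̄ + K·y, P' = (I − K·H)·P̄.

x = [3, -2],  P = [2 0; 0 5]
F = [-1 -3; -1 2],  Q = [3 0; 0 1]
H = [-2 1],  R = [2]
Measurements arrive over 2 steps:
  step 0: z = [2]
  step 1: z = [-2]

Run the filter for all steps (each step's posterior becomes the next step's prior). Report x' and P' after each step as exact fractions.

step 0: x̄ = F·x = [3, -7]
step 0: P̄ = F·P·Fᵀ + Q = [50 -28; -28 23]
step 0: y = z − H·x̄ = [15]
step 0: S = H·P̄·Hᵀ + R = [337]
step 0: K = P̄·Hᵀ·S⁻¹ = [-128/337; 79/337]
step 0: x' = x̄ + K·y = [-909/337, -1174/337]
step 0: P' = (I − K·H)·P̄ = [466/337 676/337; 676/337 1510/337]
step 1: x̄ = F·x = [4431/337, -1439/337]
step 1: P̄ = F·P·Fᵀ + Q = [19123/337 -7918/337; -7918/337 4139/337]
step 1: y = z − H·x̄ = [9627/337]
step 1: S = H·P̄·Hᵀ + R = [112977/337]
step 1: K = P̄·Hᵀ·S⁻¹ = [-15388/37659; 19975/112977]
step 1: x' = x̄ + K·y = [18523/12553, 29402/37659]
step 1: P' = (I − K·H)·P̄ = [9675/12553 27274/37659; 27274/37659 203594/112977]

step 0: x' = [-909/337, -1174/337], P' = [466/337 676/337; 676/337 1510/337]
step 1: x' = [18523/12553, 29402/37659], P' = [9675/12553 27274/37659; 27274/37659 203594/112977]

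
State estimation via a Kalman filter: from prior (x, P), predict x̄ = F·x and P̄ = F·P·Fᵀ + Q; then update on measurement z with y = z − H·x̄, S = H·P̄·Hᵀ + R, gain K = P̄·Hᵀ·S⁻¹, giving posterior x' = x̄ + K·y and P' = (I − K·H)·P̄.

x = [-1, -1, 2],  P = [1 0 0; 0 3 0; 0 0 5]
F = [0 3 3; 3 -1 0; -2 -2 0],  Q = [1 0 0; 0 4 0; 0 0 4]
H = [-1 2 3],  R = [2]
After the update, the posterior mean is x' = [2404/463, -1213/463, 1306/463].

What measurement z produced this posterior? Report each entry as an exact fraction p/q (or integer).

x̄ = F·x = [3, -2, 4]
P̄ = F·P·Fᵀ + Q = [73 -9 -18; -9 16 0; -18 0 20]
S = H·P̄·Hᵀ + R = [463]
K = P̄·Hᵀ·S⁻¹ = [-145/463; 41/463; 78/463]
x' − x̄ = [1015/463, -287/463, -546/463] = K·y
y = (KᵀK)⁻¹·Kᵀ·(x' − x̄) = [-7]
z = y + H·x̄ = [-7] + [5] = [-2]

z = [-2]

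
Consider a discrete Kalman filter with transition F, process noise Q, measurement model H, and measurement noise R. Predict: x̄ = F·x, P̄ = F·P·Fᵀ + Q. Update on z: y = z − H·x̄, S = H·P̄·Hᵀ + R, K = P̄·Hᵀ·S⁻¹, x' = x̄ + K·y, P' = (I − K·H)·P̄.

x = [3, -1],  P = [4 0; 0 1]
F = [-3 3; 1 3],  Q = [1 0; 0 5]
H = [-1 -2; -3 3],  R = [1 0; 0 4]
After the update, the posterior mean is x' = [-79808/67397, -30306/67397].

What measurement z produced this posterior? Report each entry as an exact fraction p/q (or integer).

z = [2, 2]

x̄ = F·x = [-12, 0]
P̄ = F·P·Fᵀ + Q = [46 -3; -3 18]
S = H·P̄·Hᵀ + R = [107 21; 21 634]
K = P̄·Hᵀ·S⁻¹ = [-22273/67397 -14889/67397; -22245/67397 7434/67397]
x' − x̄ = [728956/67397, -30306/67397] = K·y
y = (KᵀK)⁻¹·Kᵀ·(x' − x̄) = [-10, -34]
z = y + H·x̄ = [-10, -34] + [12, 36] = [2, 2]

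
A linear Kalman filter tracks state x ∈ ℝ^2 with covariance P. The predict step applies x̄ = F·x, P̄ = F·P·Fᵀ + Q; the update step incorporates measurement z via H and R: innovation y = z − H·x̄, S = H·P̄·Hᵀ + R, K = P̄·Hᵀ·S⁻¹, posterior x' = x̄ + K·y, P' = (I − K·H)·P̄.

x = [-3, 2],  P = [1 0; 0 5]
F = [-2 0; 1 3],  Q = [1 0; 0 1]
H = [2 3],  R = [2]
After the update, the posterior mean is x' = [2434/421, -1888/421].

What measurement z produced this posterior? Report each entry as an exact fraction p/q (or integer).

x̄ = F·x = [6, 3]
P̄ = F·P·Fᵀ + Q = [5 -2; -2 47]
S = H·P̄·Hᵀ + R = [421]
K = P̄·Hᵀ·S⁻¹ = [4/421; 137/421]
x' − x̄ = [-92/421, -3151/421] = K·y
y = (KᵀK)⁻¹·Kᵀ·(x' − x̄) = [-23]
z = y + H·x̄ = [-23] + [21] = [-2]

z = [-2]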